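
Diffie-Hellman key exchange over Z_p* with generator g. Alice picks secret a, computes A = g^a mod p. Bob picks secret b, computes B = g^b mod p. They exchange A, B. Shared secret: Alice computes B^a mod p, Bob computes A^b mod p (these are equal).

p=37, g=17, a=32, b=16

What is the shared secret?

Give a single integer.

Answer: 33

Derivation:
A = 17^32 mod 37  (bits of 32 = 100000)
  bit 0 = 1: r = r^2 * 17 mod 37 = 1^2 * 17 = 1*17 = 17
  bit 1 = 0: r = r^2 mod 37 = 17^2 = 30
  bit 2 = 0: r = r^2 mod 37 = 30^2 = 12
  bit 3 = 0: r = r^2 mod 37 = 12^2 = 33
  bit 4 = 0: r = r^2 mod 37 = 33^2 = 16
  bit 5 = 0: r = r^2 mod 37 = 16^2 = 34
  -> A = 34
B = 17^16 mod 37  (bits of 16 = 10000)
  bit 0 = 1: r = r^2 * 17 mod 37 = 1^2 * 17 = 1*17 = 17
  bit 1 = 0: r = r^2 mod 37 = 17^2 = 30
  bit 2 = 0: r = r^2 mod 37 = 30^2 = 12
  bit 3 = 0: r = r^2 mod 37 = 12^2 = 33
  bit 4 = 0: r = r^2 mod 37 = 33^2 = 16
  -> B = 16
s = B^a = 16^32 mod 37  (bits of 32 = 100000)
  bit 0 = 1: r = r^2 * 16 mod 37 = 1^2 * 16 = 1*16 = 16
  bit 1 = 0: r = r^2 mod 37 = 16^2 = 34
  bit 2 = 0: r = r^2 mod 37 = 34^2 = 9
  bit 3 = 0: r = r^2 mod 37 = 9^2 = 7
  bit 4 = 0: r = r^2 mod 37 = 7^2 = 12
  bit 5 = 0: r = r^2 mod 37 = 12^2 = 33
  -> s = B^a = 33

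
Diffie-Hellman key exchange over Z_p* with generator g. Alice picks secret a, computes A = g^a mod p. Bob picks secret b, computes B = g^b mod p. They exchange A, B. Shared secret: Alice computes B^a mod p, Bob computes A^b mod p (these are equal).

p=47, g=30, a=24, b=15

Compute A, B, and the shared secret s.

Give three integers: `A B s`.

Answer: 17 35 12

Derivation:
A = 30^24 mod 47  (bits of 24 = 11000)
  bit 0 = 1: r = r^2 * 30 mod 47 = 1^2 * 30 = 1*30 = 30
  bit 1 = 1: r = r^2 * 30 mod 47 = 30^2 * 30 = 7*30 = 22
  bit 2 = 0: r = r^2 mod 47 = 22^2 = 14
  bit 3 = 0: r = r^2 mod 47 = 14^2 = 8
  bit 4 = 0: r = r^2 mod 47 = 8^2 = 17
  -> A = 17
B = 30^15 mod 47  (bits of 15 = 1111)
  bit 0 = 1: r = r^2 * 30 mod 47 = 1^2 * 30 = 1*30 = 30
  bit 1 = 1: r = r^2 * 30 mod 47 = 30^2 * 30 = 7*30 = 22
  bit 2 = 1: r = r^2 * 30 mod 47 = 22^2 * 30 = 14*30 = 44
  bit 3 = 1: r = r^2 * 30 mod 47 = 44^2 * 30 = 9*30 = 35
  -> B = 35
s = B^a = 35^24 mod 47  (bits of 24 = 11000)
  bit 0 = 1: r = r^2 * 35 mod 47 = 1^2 * 35 = 1*35 = 35
  bit 1 = 1: r = r^2 * 35 mod 47 = 35^2 * 35 = 3*35 = 11
  bit 2 = 0: r = r^2 mod 47 = 11^2 = 27
  bit 3 = 0: r = r^2 mod 47 = 27^2 = 24
  bit 4 = 0: r = r^2 mod 47 = 24^2 = 12
  -> s = B^a = 12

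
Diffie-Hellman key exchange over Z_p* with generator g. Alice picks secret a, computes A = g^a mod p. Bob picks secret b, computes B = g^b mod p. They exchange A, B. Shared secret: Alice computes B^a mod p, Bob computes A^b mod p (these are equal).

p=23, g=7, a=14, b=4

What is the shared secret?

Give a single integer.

Answer: 16

Derivation:
A = 7^14 mod 23  (bits of 14 = 1110)
  bit 0 = 1: r = r^2 * 7 mod 23 = 1^2 * 7 = 1*7 = 7
  bit 1 = 1: r = r^2 * 7 mod 23 = 7^2 * 7 = 3*7 = 21
  bit 2 = 1: r = r^2 * 7 mod 23 = 21^2 * 7 = 4*7 = 5
  bit 3 = 0: r = r^2 mod 23 = 5^2 = 2
  -> A = 2
B = 7^4 mod 23  (bits of 4 = 100)
  bit 0 = 1: r = r^2 * 7 mod 23 = 1^2 * 7 = 1*7 = 7
  bit 1 = 0: r = r^2 mod 23 = 7^2 = 3
  bit 2 = 0: r = r^2 mod 23 = 3^2 = 9
  -> B = 9
s = B^a = 9^14 mod 23  (bits of 14 = 1110)
  bit 0 = 1: r = r^2 * 9 mod 23 = 1^2 * 9 = 1*9 = 9
  bit 1 = 1: r = r^2 * 9 mod 23 = 9^2 * 9 = 12*9 = 16
  bit 2 = 1: r = r^2 * 9 mod 23 = 16^2 * 9 = 3*9 = 4
  bit 3 = 0: r = r^2 mod 23 = 4^2 = 16
  -> s = B^a = 16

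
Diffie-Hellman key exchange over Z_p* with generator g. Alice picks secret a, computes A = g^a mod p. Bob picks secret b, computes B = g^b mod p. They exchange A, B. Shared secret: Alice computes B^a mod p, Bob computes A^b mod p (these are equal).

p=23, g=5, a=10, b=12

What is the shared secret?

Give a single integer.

Answer: 9

Derivation:
A = 5^10 mod 23  (bits of 10 = 1010)
  bit 0 = 1: r = r^2 * 5 mod 23 = 1^2 * 5 = 1*5 = 5
  bit 1 = 0: r = r^2 mod 23 = 5^2 = 2
  bit 2 = 1: r = r^2 * 5 mod 23 = 2^2 * 5 = 4*5 = 20
  bit 3 = 0: r = r^2 mod 23 = 20^2 = 9
  -> A = 9
B = 5^12 mod 23  (bits of 12 = 1100)
  bit 0 = 1: r = r^2 * 5 mod 23 = 1^2 * 5 = 1*5 = 5
  bit 1 = 1: r = r^2 * 5 mod 23 = 5^2 * 5 = 2*5 = 10
  bit 2 = 0: r = r^2 mod 23 = 10^2 = 8
  bit 3 = 0: r = r^2 mod 23 = 8^2 = 18
  -> B = 18
s = B^a = 18^10 mod 23  (bits of 10 = 1010)
  bit 0 = 1: r = r^2 * 18 mod 23 = 1^2 * 18 = 1*18 = 18
  bit 1 = 0: r = r^2 mod 23 = 18^2 = 2
  bit 2 = 1: r = r^2 * 18 mod 23 = 2^2 * 18 = 4*18 = 3
  bit 3 = 0: r = r^2 mod 23 = 3^2 = 9
  -> s = B^a = 9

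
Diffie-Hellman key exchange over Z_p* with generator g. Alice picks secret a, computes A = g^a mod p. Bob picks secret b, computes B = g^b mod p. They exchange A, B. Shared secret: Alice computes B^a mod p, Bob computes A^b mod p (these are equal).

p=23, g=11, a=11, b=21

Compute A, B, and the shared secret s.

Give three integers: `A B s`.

Answer: 22 21 22

Derivation:
A = 11^11 mod 23  (bits of 11 = 1011)
  bit 0 = 1: r = r^2 * 11 mod 23 = 1^2 * 11 = 1*11 = 11
  bit 1 = 0: r = r^2 mod 23 = 11^2 = 6
  bit 2 = 1: r = r^2 * 11 mod 23 = 6^2 * 11 = 13*11 = 5
  bit 3 = 1: r = r^2 * 11 mod 23 = 5^2 * 11 = 2*11 = 22
  -> A = 22
B = 11^21 mod 23  (bits of 21 = 10101)
  bit 0 = 1: r = r^2 * 11 mod 23 = 1^2 * 11 = 1*11 = 11
  bit 1 = 0: r = r^2 mod 23 = 11^2 = 6
  bit 2 = 1: r = r^2 * 11 mod 23 = 6^2 * 11 = 13*11 = 5
  bit 3 = 0: r = r^2 mod 23 = 5^2 = 2
  bit 4 = 1: r = r^2 * 11 mod 23 = 2^2 * 11 = 4*11 = 21
  -> B = 21
s = B^a = 21^11 mod 23  (bits of 11 = 1011)
  bit 0 = 1: r = r^2 * 21 mod 23 = 1^2 * 21 = 1*21 = 21
  bit 1 = 0: r = r^2 mod 23 = 21^2 = 4
  bit 2 = 1: r = r^2 * 21 mod 23 = 4^2 * 21 = 16*21 = 14
  bit 3 = 1: r = r^2 * 21 mod 23 = 14^2 * 21 = 12*21 = 22
  -> s = B^a = 22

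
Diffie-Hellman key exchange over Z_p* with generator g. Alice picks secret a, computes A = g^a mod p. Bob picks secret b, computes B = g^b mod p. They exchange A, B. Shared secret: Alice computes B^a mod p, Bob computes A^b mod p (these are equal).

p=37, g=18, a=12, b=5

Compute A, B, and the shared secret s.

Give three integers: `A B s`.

A = 18^12 mod 37  (bits of 12 = 1100)
  bit 0 = 1: r = r^2 * 18 mod 37 = 1^2 * 18 = 1*18 = 18
  bit 1 = 1: r = r^2 * 18 mod 37 = 18^2 * 18 = 28*18 = 23
  bit 2 = 0: r = r^2 mod 37 = 23^2 = 11
  bit 3 = 0: r = r^2 mod 37 = 11^2 = 10
  -> A = 10
B = 18^5 mod 37  (bits of 5 = 101)
  bit 0 = 1: r = r^2 * 18 mod 37 = 1^2 * 18 = 1*18 = 18
  bit 1 = 0: r = r^2 mod 37 = 18^2 = 28
  bit 2 = 1: r = r^2 * 18 mod 37 = 28^2 * 18 = 7*18 = 15
  -> B = 15
s = B^a = 15^12 mod 37  (bits of 12 = 1100)
  bit 0 = 1: r = r^2 * 15 mod 37 = 1^2 * 15 = 1*15 = 15
  bit 1 = 1: r = r^2 * 15 mod 37 = 15^2 * 15 = 3*15 = 8
  bit 2 = 0: r = r^2 mod 37 = 8^2 = 27
  bit 3 = 0: r = r^2 mod 37 = 27^2 = 26
  -> s = B^a = 26

Answer: 10 15 26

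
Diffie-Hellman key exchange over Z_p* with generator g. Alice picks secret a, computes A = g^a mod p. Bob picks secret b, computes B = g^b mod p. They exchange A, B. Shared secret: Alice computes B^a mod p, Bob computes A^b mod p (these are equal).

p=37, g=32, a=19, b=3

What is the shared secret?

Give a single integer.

Answer: 14

Derivation:
A = 32^19 mod 37  (bits of 19 = 10011)
  bit 0 = 1: r = r^2 * 32 mod 37 = 1^2 * 32 = 1*32 = 32
  bit 1 = 0: r = r^2 mod 37 = 32^2 = 25
  bit 2 = 0: r = r^2 mod 37 = 25^2 = 33
  bit 3 = 1: r = r^2 * 32 mod 37 = 33^2 * 32 = 16*32 = 31
  bit 4 = 1: r = r^2 * 32 mod 37 = 31^2 * 32 = 36*32 = 5
  -> A = 5
B = 32^3 mod 37  (bits of 3 = 11)
  bit 0 = 1: r = r^2 * 32 mod 37 = 1^2 * 32 = 1*32 = 32
  bit 1 = 1: r = r^2 * 32 mod 37 = 32^2 * 32 = 25*32 = 23
  -> B = 23
s = B^a = 23^19 mod 37  (bits of 19 = 10011)
  bit 0 = 1: r = r^2 * 23 mod 37 = 1^2 * 23 = 1*23 = 23
  bit 1 = 0: r = r^2 mod 37 = 23^2 = 11
  bit 2 = 0: r = r^2 mod 37 = 11^2 = 10
  bit 3 = 1: r = r^2 * 23 mod 37 = 10^2 * 23 = 26*23 = 6
  bit 4 = 1: r = r^2 * 23 mod 37 = 6^2 * 23 = 36*23 = 14
  -> s = B^a = 14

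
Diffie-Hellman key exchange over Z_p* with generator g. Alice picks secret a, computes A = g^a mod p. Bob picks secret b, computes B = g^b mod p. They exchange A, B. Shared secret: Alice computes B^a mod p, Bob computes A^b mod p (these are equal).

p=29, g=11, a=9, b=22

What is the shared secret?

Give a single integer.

A = 11^9 mod 29  (bits of 9 = 1001)
  bit 0 = 1: r = r^2 * 11 mod 29 = 1^2 * 11 = 1*11 = 11
  bit 1 = 0: r = r^2 mod 29 = 11^2 = 5
  bit 2 = 0: r = r^2 mod 29 = 5^2 = 25
  bit 3 = 1: r = r^2 * 11 mod 29 = 25^2 * 11 = 16*11 = 2
  -> A = 2
B = 11^22 mod 29  (bits of 22 = 10110)
  bit 0 = 1: r = r^2 * 11 mod 29 = 1^2 * 11 = 1*11 = 11
  bit 1 = 0: r = r^2 mod 29 = 11^2 = 5
  bit 2 = 1: r = r^2 * 11 mod 29 = 5^2 * 11 = 25*11 = 14
  bit 3 = 1: r = r^2 * 11 mod 29 = 14^2 * 11 = 22*11 = 10
  bit 4 = 0: r = r^2 mod 29 = 10^2 = 13
  -> B = 13
s = B^a = 13^9 mod 29  (bits of 9 = 1001)
  bit 0 = 1: r = r^2 * 13 mod 29 = 1^2 * 13 = 1*13 = 13
  bit 1 = 0: r = r^2 mod 29 = 13^2 = 24
  bit 2 = 0: r = r^2 mod 29 = 24^2 = 25
  bit 3 = 1: r = r^2 * 13 mod 29 = 25^2 * 13 = 16*13 = 5
  -> s = B^a = 5

Answer: 5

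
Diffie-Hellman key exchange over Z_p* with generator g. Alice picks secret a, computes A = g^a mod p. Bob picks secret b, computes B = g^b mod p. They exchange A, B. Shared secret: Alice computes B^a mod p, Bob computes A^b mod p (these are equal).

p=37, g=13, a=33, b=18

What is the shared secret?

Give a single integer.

A = 13^33 mod 37  (bits of 33 = 100001)
  bit 0 = 1: r = r^2 * 13 mod 37 = 1^2 * 13 = 1*13 = 13
  bit 1 = 0: r = r^2 mod 37 = 13^2 = 21
  bit 2 = 0: r = r^2 mod 37 = 21^2 = 34
  bit 3 = 0: r = r^2 mod 37 = 34^2 = 9
  bit 4 = 0: r = r^2 mod 37 = 9^2 = 7
  bit 5 = 1: r = r^2 * 13 mod 37 = 7^2 * 13 = 12*13 = 8
  -> A = 8
B = 13^18 mod 37  (bits of 18 = 10010)
  bit 0 = 1: r = r^2 * 13 mod 37 = 1^2 * 13 = 1*13 = 13
  bit 1 = 0: r = r^2 mod 37 = 13^2 = 21
  bit 2 = 0: r = r^2 mod 37 = 21^2 = 34
  bit 3 = 1: r = r^2 * 13 mod 37 = 34^2 * 13 = 9*13 = 6
  bit 4 = 0: r = r^2 mod 37 = 6^2 = 36
  -> B = 36
s = B^a = 36^33 mod 37  (bits of 33 = 100001)
  bit 0 = 1: r = r^2 * 36 mod 37 = 1^2 * 36 = 1*36 = 36
  bit 1 = 0: r = r^2 mod 37 = 36^2 = 1
  bit 2 = 0: r = r^2 mod 37 = 1^2 = 1
  bit 3 = 0: r = r^2 mod 37 = 1^2 = 1
  bit 4 = 0: r = r^2 mod 37 = 1^2 = 1
  bit 5 = 1: r = r^2 * 36 mod 37 = 1^2 * 36 = 1*36 = 36
  -> s = B^a = 36

Answer: 36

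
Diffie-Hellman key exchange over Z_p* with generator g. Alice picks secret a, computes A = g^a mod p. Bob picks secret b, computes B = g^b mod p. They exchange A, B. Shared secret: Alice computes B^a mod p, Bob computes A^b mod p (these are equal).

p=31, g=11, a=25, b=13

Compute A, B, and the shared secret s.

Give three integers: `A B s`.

Answer: 26 21 26

Derivation:
A = 11^25 mod 31  (bits of 25 = 11001)
  bit 0 = 1: r = r^2 * 11 mod 31 = 1^2 * 11 = 1*11 = 11
  bit 1 = 1: r = r^2 * 11 mod 31 = 11^2 * 11 = 28*11 = 29
  bit 2 = 0: r = r^2 mod 31 = 29^2 = 4
  bit 3 = 0: r = r^2 mod 31 = 4^2 = 16
  bit 4 = 1: r = r^2 * 11 mod 31 = 16^2 * 11 = 8*11 = 26
  -> A = 26
B = 11^13 mod 31  (bits of 13 = 1101)
  bit 0 = 1: r = r^2 * 11 mod 31 = 1^2 * 11 = 1*11 = 11
  bit 1 = 1: r = r^2 * 11 mod 31 = 11^2 * 11 = 28*11 = 29
  bit 2 = 0: r = r^2 mod 31 = 29^2 = 4
  bit 3 = 1: r = r^2 * 11 mod 31 = 4^2 * 11 = 16*11 = 21
  -> B = 21
s = B^a = 21^25 mod 31  (bits of 25 = 11001)
  bit 0 = 1: r = r^2 * 21 mod 31 = 1^2 * 21 = 1*21 = 21
  bit 1 = 1: r = r^2 * 21 mod 31 = 21^2 * 21 = 7*21 = 23
  bit 2 = 0: r = r^2 mod 31 = 23^2 = 2
  bit 3 = 0: r = r^2 mod 31 = 2^2 = 4
  bit 4 = 1: r = r^2 * 21 mod 31 = 4^2 * 21 = 16*21 = 26
  -> s = B^a = 26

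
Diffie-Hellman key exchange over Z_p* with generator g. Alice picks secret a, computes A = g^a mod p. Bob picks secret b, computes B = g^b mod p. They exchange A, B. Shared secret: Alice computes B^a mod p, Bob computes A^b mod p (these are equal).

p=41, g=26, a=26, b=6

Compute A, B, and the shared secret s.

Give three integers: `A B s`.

Answer: 36 5 4

Derivation:
A = 26^26 mod 41  (bits of 26 = 11010)
  bit 0 = 1: r = r^2 * 26 mod 41 = 1^2 * 26 = 1*26 = 26
  bit 1 = 1: r = r^2 * 26 mod 41 = 26^2 * 26 = 20*26 = 28
  bit 2 = 0: r = r^2 mod 41 = 28^2 = 5
  bit 3 = 1: r = r^2 * 26 mod 41 = 5^2 * 26 = 25*26 = 35
  bit 4 = 0: r = r^2 mod 41 = 35^2 = 36
  -> A = 36
B = 26^6 mod 41  (bits of 6 = 110)
  bit 0 = 1: r = r^2 * 26 mod 41 = 1^2 * 26 = 1*26 = 26
  bit 1 = 1: r = r^2 * 26 mod 41 = 26^2 * 26 = 20*26 = 28
  bit 2 = 0: r = r^2 mod 41 = 28^2 = 5
  -> B = 5
s = B^a = 5^26 mod 41  (bits of 26 = 11010)
  bit 0 = 1: r = r^2 * 5 mod 41 = 1^2 * 5 = 1*5 = 5
  bit 1 = 1: r = r^2 * 5 mod 41 = 5^2 * 5 = 25*5 = 2
  bit 2 = 0: r = r^2 mod 41 = 2^2 = 4
  bit 3 = 1: r = r^2 * 5 mod 41 = 4^2 * 5 = 16*5 = 39
  bit 4 = 0: r = r^2 mod 41 = 39^2 = 4
  -> s = B^a = 4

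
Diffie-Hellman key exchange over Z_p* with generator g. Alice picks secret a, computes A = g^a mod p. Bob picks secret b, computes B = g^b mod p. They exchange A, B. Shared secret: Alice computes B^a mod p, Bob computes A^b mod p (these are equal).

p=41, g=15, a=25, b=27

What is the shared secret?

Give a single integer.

A = 15^25 mod 41  (bits of 25 = 11001)
  bit 0 = 1: r = r^2 * 15 mod 41 = 1^2 * 15 = 1*15 = 15
  bit 1 = 1: r = r^2 * 15 mod 41 = 15^2 * 15 = 20*15 = 13
  bit 2 = 0: r = r^2 mod 41 = 13^2 = 5
  bit 3 = 0: r = r^2 mod 41 = 5^2 = 25
  bit 4 = 1: r = r^2 * 15 mod 41 = 25^2 * 15 = 10*15 = 27
  -> A = 27
B = 15^27 mod 41  (bits of 27 = 11011)
  bit 0 = 1: r = r^2 * 15 mod 41 = 1^2 * 15 = 1*15 = 15
  bit 1 = 1: r = r^2 * 15 mod 41 = 15^2 * 15 = 20*15 = 13
  bit 2 = 0: r = r^2 mod 41 = 13^2 = 5
  bit 3 = 1: r = r^2 * 15 mod 41 = 5^2 * 15 = 25*15 = 6
  bit 4 = 1: r = r^2 * 15 mod 41 = 6^2 * 15 = 36*15 = 7
  -> B = 7
s = B^a = 7^25 mod 41  (bits of 25 = 11001)
  bit 0 = 1: r = r^2 * 7 mod 41 = 1^2 * 7 = 1*7 = 7
  bit 1 = 1: r = r^2 * 7 mod 41 = 7^2 * 7 = 8*7 = 15
  bit 2 = 0: r = r^2 mod 41 = 15^2 = 20
  bit 3 = 0: r = r^2 mod 41 = 20^2 = 31
  bit 4 = 1: r = r^2 * 7 mod 41 = 31^2 * 7 = 18*7 = 3
  -> s = B^a = 3

Answer: 3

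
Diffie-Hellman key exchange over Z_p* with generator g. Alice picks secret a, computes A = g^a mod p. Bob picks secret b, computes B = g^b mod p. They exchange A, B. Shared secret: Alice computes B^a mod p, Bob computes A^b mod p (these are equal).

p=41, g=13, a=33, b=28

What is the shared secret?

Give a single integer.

Answer: 25

Derivation:
A = 13^33 mod 41  (bits of 33 = 100001)
  bit 0 = 1: r = r^2 * 13 mod 41 = 1^2 * 13 = 1*13 = 13
  bit 1 = 0: r = r^2 mod 41 = 13^2 = 5
  bit 2 = 0: r = r^2 mod 41 = 5^2 = 25
  bit 3 = 0: r = r^2 mod 41 = 25^2 = 10
  bit 4 = 0: r = r^2 mod 41 = 10^2 = 18
  bit 5 = 1: r = r^2 * 13 mod 41 = 18^2 * 13 = 37*13 = 30
  -> A = 30
B = 13^28 mod 41  (bits of 28 = 11100)
  bit 0 = 1: r = r^2 * 13 mod 41 = 1^2 * 13 = 1*13 = 13
  bit 1 = 1: r = r^2 * 13 mod 41 = 13^2 * 13 = 5*13 = 24
  bit 2 = 1: r = r^2 * 13 mod 41 = 24^2 * 13 = 2*13 = 26
  bit 3 = 0: r = r^2 mod 41 = 26^2 = 20
  bit 4 = 0: r = r^2 mod 41 = 20^2 = 31
  -> B = 31
s = B^a = 31^33 mod 41  (bits of 33 = 100001)
  bit 0 = 1: r = r^2 * 31 mod 41 = 1^2 * 31 = 1*31 = 31
  bit 1 = 0: r = r^2 mod 41 = 31^2 = 18
  bit 2 = 0: r = r^2 mod 41 = 18^2 = 37
  bit 3 = 0: r = r^2 mod 41 = 37^2 = 16
  bit 4 = 0: r = r^2 mod 41 = 16^2 = 10
  bit 5 = 1: r = r^2 * 31 mod 41 = 10^2 * 31 = 18*31 = 25
  -> s = B^a = 25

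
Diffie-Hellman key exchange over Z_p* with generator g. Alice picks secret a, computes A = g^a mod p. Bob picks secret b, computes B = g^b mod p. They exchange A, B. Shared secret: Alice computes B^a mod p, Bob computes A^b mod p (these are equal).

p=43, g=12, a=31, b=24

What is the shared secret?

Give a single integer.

A = 12^31 mod 43  (bits of 31 = 11111)
  bit 0 = 1: r = r^2 * 12 mod 43 = 1^2 * 12 = 1*12 = 12
  bit 1 = 1: r = r^2 * 12 mod 43 = 12^2 * 12 = 15*12 = 8
  bit 2 = 1: r = r^2 * 12 mod 43 = 8^2 * 12 = 21*12 = 37
  bit 3 = 1: r = r^2 * 12 mod 43 = 37^2 * 12 = 36*12 = 2
  bit 4 = 1: r = r^2 * 12 mod 43 = 2^2 * 12 = 4*12 = 5
  -> A = 5
B = 12^24 mod 43  (bits of 24 = 11000)
  bit 0 = 1: r = r^2 * 12 mod 43 = 1^2 * 12 = 1*12 = 12
  bit 1 = 1: r = r^2 * 12 mod 43 = 12^2 * 12 = 15*12 = 8
  bit 2 = 0: r = r^2 mod 43 = 8^2 = 21
  bit 3 = 0: r = r^2 mod 43 = 21^2 = 11
  bit 4 = 0: r = r^2 mod 43 = 11^2 = 35
  -> B = 35
s = B^a = 35^31 mod 43  (bits of 31 = 11111)
  bit 0 = 1: r = r^2 * 35 mod 43 = 1^2 * 35 = 1*35 = 35
  bit 1 = 1: r = r^2 * 35 mod 43 = 35^2 * 35 = 21*35 = 4
  bit 2 = 1: r = r^2 * 35 mod 43 = 4^2 * 35 = 16*35 = 1
  bit 3 = 1: r = r^2 * 35 mod 43 = 1^2 * 35 = 1*35 = 35
  bit 4 = 1: r = r^2 * 35 mod 43 = 35^2 * 35 = 21*35 = 4
  -> s = B^a = 4

Answer: 4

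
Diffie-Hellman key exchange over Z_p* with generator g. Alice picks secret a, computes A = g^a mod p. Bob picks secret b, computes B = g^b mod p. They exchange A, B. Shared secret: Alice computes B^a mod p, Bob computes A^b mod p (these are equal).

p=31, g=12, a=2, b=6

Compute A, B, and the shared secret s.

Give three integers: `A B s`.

Answer: 20 2 4

Derivation:
A = 12^2 mod 31  (bits of 2 = 10)
  bit 0 = 1: r = r^2 * 12 mod 31 = 1^2 * 12 = 1*12 = 12
  bit 1 = 0: r = r^2 mod 31 = 12^2 = 20
  -> A = 20
B = 12^6 mod 31  (bits of 6 = 110)
  bit 0 = 1: r = r^2 * 12 mod 31 = 1^2 * 12 = 1*12 = 12
  bit 1 = 1: r = r^2 * 12 mod 31 = 12^2 * 12 = 20*12 = 23
  bit 2 = 0: r = r^2 mod 31 = 23^2 = 2
  -> B = 2
s = B^a = 2^2 mod 31  (bits of 2 = 10)
  bit 0 = 1: r = r^2 * 2 mod 31 = 1^2 * 2 = 1*2 = 2
  bit 1 = 0: r = r^2 mod 31 = 2^2 = 4
  -> s = B^a = 4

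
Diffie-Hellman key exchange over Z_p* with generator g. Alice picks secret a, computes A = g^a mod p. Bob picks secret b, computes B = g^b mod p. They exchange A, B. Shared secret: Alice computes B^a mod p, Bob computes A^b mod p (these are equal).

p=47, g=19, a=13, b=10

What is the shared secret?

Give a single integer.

A = 19^13 mod 47  (bits of 13 = 1101)
  bit 0 = 1: r = r^2 * 19 mod 47 = 1^2 * 19 = 1*19 = 19
  bit 1 = 1: r = r^2 * 19 mod 47 = 19^2 * 19 = 32*19 = 44
  bit 2 = 0: r = r^2 mod 47 = 44^2 = 9
  bit 3 = 1: r = r^2 * 19 mod 47 = 9^2 * 19 = 34*19 = 35
  -> A = 35
B = 19^10 mod 47  (bits of 10 = 1010)
  bit 0 = 1: r = r^2 * 19 mod 47 = 1^2 * 19 = 1*19 = 19
  bit 1 = 0: r = r^2 mod 47 = 19^2 = 32
  bit 2 = 1: r = r^2 * 19 mod 47 = 32^2 * 19 = 37*19 = 45
  bit 3 = 0: r = r^2 mod 47 = 45^2 = 4
  -> B = 4
s = B^a = 4^13 mod 47  (bits of 13 = 1101)
  bit 0 = 1: r = r^2 * 4 mod 47 = 1^2 * 4 = 1*4 = 4
  bit 1 = 1: r = r^2 * 4 mod 47 = 4^2 * 4 = 16*4 = 17
  bit 2 = 0: r = r^2 mod 47 = 17^2 = 7
  bit 3 = 1: r = r^2 * 4 mod 47 = 7^2 * 4 = 2*4 = 8
  -> s = B^a = 8

Answer: 8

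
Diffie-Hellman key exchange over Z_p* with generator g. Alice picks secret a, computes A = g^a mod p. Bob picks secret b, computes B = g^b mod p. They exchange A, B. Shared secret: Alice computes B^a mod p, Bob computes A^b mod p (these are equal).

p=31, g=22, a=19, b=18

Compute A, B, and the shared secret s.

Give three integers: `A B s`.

A = 22^19 mod 31  (bits of 19 = 10011)
  bit 0 = 1: r = r^2 * 22 mod 31 = 1^2 * 22 = 1*22 = 22
  bit 1 = 0: r = r^2 mod 31 = 22^2 = 19
  bit 2 = 0: r = r^2 mod 31 = 19^2 = 20
  bit 3 = 1: r = r^2 * 22 mod 31 = 20^2 * 22 = 28*22 = 27
  bit 4 = 1: r = r^2 * 22 mod 31 = 27^2 * 22 = 16*22 = 11
  -> A = 11
B = 22^18 mod 31  (bits of 18 = 10010)
  bit 0 = 1: r = r^2 * 22 mod 31 = 1^2 * 22 = 1*22 = 22
  bit 1 = 0: r = r^2 mod 31 = 22^2 = 19
  bit 2 = 0: r = r^2 mod 31 = 19^2 = 20
  bit 3 = 1: r = r^2 * 22 mod 31 = 20^2 * 22 = 28*22 = 27
  bit 4 = 0: r = r^2 mod 31 = 27^2 = 16
  -> B = 16
s = B^a = 16^19 mod 31  (bits of 19 = 10011)
  bit 0 = 1: r = r^2 * 16 mod 31 = 1^2 * 16 = 1*16 = 16
  bit 1 = 0: r = r^2 mod 31 = 16^2 = 8
  bit 2 = 0: r = r^2 mod 31 = 8^2 = 2
  bit 3 = 1: r = r^2 * 16 mod 31 = 2^2 * 16 = 4*16 = 2
  bit 4 = 1: r = r^2 * 16 mod 31 = 2^2 * 16 = 4*16 = 2
  -> s = B^a = 2

Answer: 11 16 2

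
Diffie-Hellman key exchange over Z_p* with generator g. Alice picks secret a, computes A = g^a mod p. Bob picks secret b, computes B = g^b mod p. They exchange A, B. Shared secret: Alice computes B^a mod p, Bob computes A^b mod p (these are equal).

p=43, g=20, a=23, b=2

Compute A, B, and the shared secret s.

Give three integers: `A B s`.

A = 20^23 mod 43  (bits of 23 = 10111)
  bit 0 = 1: r = r^2 * 20 mod 43 = 1^2 * 20 = 1*20 = 20
  bit 1 = 0: r = r^2 mod 43 = 20^2 = 13
  bit 2 = 1: r = r^2 * 20 mod 43 = 13^2 * 20 = 40*20 = 26
  bit 3 = 1: r = r^2 * 20 mod 43 = 26^2 * 20 = 31*20 = 18
  bit 4 = 1: r = r^2 * 20 mod 43 = 18^2 * 20 = 23*20 = 30
  -> A = 30
B = 20^2 mod 43  (bits of 2 = 10)
  bit 0 = 1: r = r^2 * 20 mod 43 = 1^2 * 20 = 1*20 = 20
  bit 1 = 0: r = r^2 mod 43 = 20^2 = 13
  -> B = 13
s = B^a = 13^23 mod 43  (bits of 23 = 10111)
  bit 0 = 1: r = r^2 * 13 mod 43 = 1^2 * 13 = 1*13 = 13
  bit 1 = 0: r = r^2 mod 43 = 13^2 = 40
  bit 2 = 1: r = r^2 * 13 mod 43 = 40^2 * 13 = 9*13 = 31
  bit 3 = 1: r = r^2 * 13 mod 43 = 31^2 * 13 = 15*13 = 23
  bit 4 = 1: r = r^2 * 13 mod 43 = 23^2 * 13 = 13*13 = 40
  -> s = B^a = 40

Answer: 30 13 40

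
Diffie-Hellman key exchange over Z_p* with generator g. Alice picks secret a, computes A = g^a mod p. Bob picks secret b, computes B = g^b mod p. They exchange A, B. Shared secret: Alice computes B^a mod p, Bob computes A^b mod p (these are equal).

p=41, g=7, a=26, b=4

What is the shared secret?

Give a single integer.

Answer: 18

Derivation:
A = 7^26 mod 41  (bits of 26 = 11010)
  bit 0 = 1: r = r^2 * 7 mod 41 = 1^2 * 7 = 1*7 = 7
  bit 1 = 1: r = r^2 * 7 mod 41 = 7^2 * 7 = 8*7 = 15
  bit 2 = 0: r = r^2 mod 41 = 15^2 = 20
  bit 3 = 1: r = r^2 * 7 mod 41 = 20^2 * 7 = 31*7 = 12
  bit 4 = 0: r = r^2 mod 41 = 12^2 = 21
  -> A = 21
B = 7^4 mod 41  (bits of 4 = 100)
  bit 0 = 1: r = r^2 * 7 mod 41 = 1^2 * 7 = 1*7 = 7
  bit 1 = 0: r = r^2 mod 41 = 7^2 = 8
  bit 2 = 0: r = r^2 mod 41 = 8^2 = 23
  -> B = 23
s = B^a = 23^26 mod 41  (bits of 26 = 11010)
  bit 0 = 1: r = r^2 * 23 mod 41 = 1^2 * 23 = 1*23 = 23
  bit 1 = 1: r = r^2 * 23 mod 41 = 23^2 * 23 = 37*23 = 31
  bit 2 = 0: r = r^2 mod 41 = 31^2 = 18
  bit 3 = 1: r = r^2 * 23 mod 41 = 18^2 * 23 = 37*23 = 31
  bit 4 = 0: r = r^2 mod 41 = 31^2 = 18
  -> s = B^a = 18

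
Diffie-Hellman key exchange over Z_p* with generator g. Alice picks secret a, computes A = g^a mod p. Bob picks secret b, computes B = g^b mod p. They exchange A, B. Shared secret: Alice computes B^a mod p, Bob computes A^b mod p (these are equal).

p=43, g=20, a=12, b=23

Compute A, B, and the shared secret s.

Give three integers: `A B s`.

Answer: 16 30 41

Derivation:
A = 20^12 mod 43  (bits of 12 = 1100)
  bit 0 = 1: r = r^2 * 20 mod 43 = 1^2 * 20 = 1*20 = 20
  bit 1 = 1: r = r^2 * 20 mod 43 = 20^2 * 20 = 13*20 = 2
  bit 2 = 0: r = r^2 mod 43 = 2^2 = 4
  bit 3 = 0: r = r^2 mod 43 = 4^2 = 16
  -> A = 16
B = 20^23 mod 43  (bits of 23 = 10111)
  bit 0 = 1: r = r^2 * 20 mod 43 = 1^2 * 20 = 1*20 = 20
  bit 1 = 0: r = r^2 mod 43 = 20^2 = 13
  bit 2 = 1: r = r^2 * 20 mod 43 = 13^2 * 20 = 40*20 = 26
  bit 3 = 1: r = r^2 * 20 mod 43 = 26^2 * 20 = 31*20 = 18
  bit 4 = 1: r = r^2 * 20 mod 43 = 18^2 * 20 = 23*20 = 30
  -> B = 30
s = B^a = 30^12 mod 43  (bits of 12 = 1100)
  bit 0 = 1: r = r^2 * 30 mod 43 = 1^2 * 30 = 1*30 = 30
  bit 1 = 1: r = r^2 * 30 mod 43 = 30^2 * 30 = 40*30 = 39
  bit 2 = 0: r = r^2 mod 43 = 39^2 = 16
  bit 3 = 0: r = r^2 mod 43 = 16^2 = 41
  -> s = B^a = 41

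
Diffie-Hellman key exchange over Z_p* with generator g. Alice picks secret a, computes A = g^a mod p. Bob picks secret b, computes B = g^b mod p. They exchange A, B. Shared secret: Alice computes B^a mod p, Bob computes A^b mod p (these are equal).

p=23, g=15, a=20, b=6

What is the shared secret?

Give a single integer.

A = 15^20 mod 23  (bits of 20 = 10100)
  bit 0 = 1: r = r^2 * 15 mod 23 = 1^2 * 15 = 1*15 = 15
  bit 1 = 0: r = r^2 mod 23 = 15^2 = 18
  bit 2 = 1: r = r^2 * 15 mod 23 = 18^2 * 15 = 2*15 = 7
  bit 3 = 0: r = r^2 mod 23 = 7^2 = 3
  bit 4 = 0: r = r^2 mod 23 = 3^2 = 9
  -> A = 9
B = 15^6 mod 23  (bits of 6 = 110)
  bit 0 = 1: r = r^2 * 15 mod 23 = 1^2 * 15 = 1*15 = 15
  bit 1 = 1: r = r^2 * 15 mod 23 = 15^2 * 15 = 18*15 = 17
  bit 2 = 0: r = r^2 mod 23 = 17^2 = 13
  -> B = 13
s = B^a = 13^20 mod 23  (bits of 20 = 10100)
  bit 0 = 1: r = r^2 * 13 mod 23 = 1^2 * 13 = 1*13 = 13
  bit 1 = 0: r = r^2 mod 23 = 13^2 = 8
  bit 2 = 1: r = r^2 * 13 mod 23 = 8^2 * 13 = 18*13 = 4
  bit 3 = 0: r = r^2 mod 23 = 4^2 = 16
  bit 4 = 0: r = r^2 mod 23 = 16^2 = 3
  -> s = B^a = 3

Answer: 3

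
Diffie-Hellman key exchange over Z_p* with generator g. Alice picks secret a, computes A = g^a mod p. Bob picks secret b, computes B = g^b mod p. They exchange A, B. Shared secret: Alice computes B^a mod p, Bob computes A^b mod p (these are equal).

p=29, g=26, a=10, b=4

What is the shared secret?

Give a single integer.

Answer: 16

Derivation:
A = 26^10 mod 29  (bits of 10 = 1010)
  bit 0 = 1: r = r^2 * 26 mod 29 = 1^2 * 26 = 1*26 = 26
  bit 1 = 0: r = r^2 mod 29 = 26^2 = 9
  bit 2 = 1: r = r^2 * 26 mod 29 = 9^2 * 26 = 23*26 = 18
  bit 3 = 0: r = r^2 mod 29 = 18^2 = 5
  -> A = 5
B = 26^4 mod 29  (bits of 4 = 100)
  bit 0 = 1: r = r^2 * 26 mod 29 = 1^2 * 26 = 1*26 = 26
  bit 1 = 0: r = r^2 mod 29 = 26^2 = 9
  bit 2 = 0: r = r^2 mod 29 = 9^2 = 23
  -> B = 23
s = B^a = 23^10 mod 29  (bits of 10 = 1010)
  bit 0 = 1: r = r^2 * 23 mod 29 = 1^2 * 23 = 1*23 = 23
  bit 1 = 0: r = r^2 mod 29 = 23^2 = 7
  bit 2 = 1: r = r^2 * 23 mod 29 = 7^2 * 23 = 20*23 = 25
  bit 3 = 0: r = r^2 mod 29 = 25^2 = 16
  -> s = B^a = 16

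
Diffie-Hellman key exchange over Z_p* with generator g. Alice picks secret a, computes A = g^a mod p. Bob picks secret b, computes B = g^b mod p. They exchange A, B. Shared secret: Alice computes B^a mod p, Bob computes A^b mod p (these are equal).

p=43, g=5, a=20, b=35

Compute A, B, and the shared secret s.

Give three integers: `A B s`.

A = 5^20 mod 43  (bits of 20 = 10100)
  bit 0 = 1: r = r^2 * 5 mod 43 = 1^2 * 5 = 1*5 = 5
  bit 1 = 0: r = r^2 mod 43 = 5^2 = 25
  bit 2 = 1: r = r^2 * 5 mod 43 = 25^2 * 5 = 23*5 = 29
  bit 3 = 0: r = r^2 mod 43 = 29^2 = 24
  bit 4 = 0: r = r^2 mod 43 = 24^2 = 17
  -> A = 17
B = 5^35 mod 43  (bits of 35 = 100011)
  bit 0 = 1: r = r^2 * 5 mod 43 = 1^2 * 5 = 1*5 = 5
  bit 1 = 0: r = r^2 mod 43 = 5^2 = 25
  bit 2 = 0: r = r^2 mod 43 = 25^2 = 23
  bit 3 = 0: r = r^2 mod 43 = 23^2 = 13
  bit 4 = 1: r = r^2 * 5 mod 43 = 13^2 * 5 = 40*5 = 28
  bit 5 = 1: r = r^2 * 5 mod 43 = 28^2 * 5 = 10*5 = 7
  -> B = 7
s = B^a = 7^20 mod 43  (bits of 20 = 10100)
  bit 0 = 1: r = r^2 * 7 mod 43 = 1^2 * 7 = 1*7 = 7
  bit 1 = 0: r = r^2 mod 43 = 7^2 = 6
  bit 2 = 1: r = r^2 * 7 mod 43 = 6^2 * 7 = 36*7 = 37
  bit 3 = 0: r = r^2 mod 43 = 37^2 = 36
  bit 4 = 0: r = r^2 mod 43 = 36^2 = 6
  -> s = B^a = 6

Answer: 17 7 6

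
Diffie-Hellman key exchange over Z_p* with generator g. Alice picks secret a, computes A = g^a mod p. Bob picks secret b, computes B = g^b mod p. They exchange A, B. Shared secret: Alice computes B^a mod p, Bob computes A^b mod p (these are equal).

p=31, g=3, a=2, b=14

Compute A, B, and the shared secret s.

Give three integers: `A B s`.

Answer: 9 10 7

Derivation:
A = 3^2 mod 31  (bits of 2 = 10)
  bit 0 = 1: r = r^2 * 3 mod 31 = 1^2 * 3 = 1*3 = 3
  bit 1 = 0: r = r^2 mod 31 = 3^2 = 9
  -> A = 9
B = 3^14 mod 31  (bits of 14 = 1110)
  bit 0 = 1: r = r^2 * 3 mod 31 = 1^2 * 3 = 1*3 = 3
  bit 1 = 1: r = r^2 * 3 mod 31 = 3^2 * 3 = 9*3 = 27
  bit 2 = 1: r = r^2 * 3 mod 31 = 27^2 * 3 = 16*3 = 17
  bit 3 = 0: r = r^2 mod 31 = 17^2 = 10
  -> B = 10
s = B^a = 10^2 mod 31  (bits of 2 = 10)
  bit 0 = 1: r = r^2 * 10 mod 31 = 1^2 * 10 = 1*10 = 10
  bit 1 = 0: r = r^2 mod 31 = 10^2 = 7
  -> s = B^a = 7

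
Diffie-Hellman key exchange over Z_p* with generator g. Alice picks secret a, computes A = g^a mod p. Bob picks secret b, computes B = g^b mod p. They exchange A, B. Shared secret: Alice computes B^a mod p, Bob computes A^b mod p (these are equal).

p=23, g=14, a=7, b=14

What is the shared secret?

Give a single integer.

Answer: 18

Derivation:
A = 14^7 mod 23  (bits of 7 = 111)
  bit 0 = 1: r = r^2 * 14 mod 23 = 1^2 * 14 = 1*14 = 14
  bit 1 = 1: r = r^2 * 14 mod 23 = 14^2 * 14 = 12*14 = 7
  bit 2 = 1: r = r^2 * 14 mod 23 = 7^2 * 14 = 3*14 = 19
  -> A = 19
B = 14^14 mod 23  (bits of 14 = 1110)
  bit 0 = 1: r = r^2 * 14 mod 23 = 1^2 * 14 = 1*14 = 14
  bit 1 = 1: r = r^2 * 14 mod 23 = 14^2 * 14 = 12*14 = 7
  bit 2 = 1: r = r^2 * 14 mod 23 = 7^2 * 14 = 3*14 = 19
  bit 3 = 0: r = r^2 mod 23 = 19^2 = 16
  -> B = 16
s = B^a = 16^7 mod 23  (bits of 7 = 111)
  bit 0 = 1: r = r^2 * 16 mod 23 = 1^2 * 16 = 1*16 = 16
  bit 1 = 1: r = r^2 * 16 mod 23 = 16^2 * 16 = 3*16 = 2
  bit 2 = 1: r = r^2 * 16 mod 23 = 2^2 * 16 = 4*16 = 18
  -> s = B^a = 18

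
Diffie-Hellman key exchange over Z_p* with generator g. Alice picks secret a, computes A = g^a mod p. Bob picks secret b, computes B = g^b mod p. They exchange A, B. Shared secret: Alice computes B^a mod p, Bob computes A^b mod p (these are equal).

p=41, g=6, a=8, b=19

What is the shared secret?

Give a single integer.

Answer: 37

Derivation:
A = 6^8 mod 41  (bits of 8 = 1000)
  bit 0 = 1: r = r^2 * 6 mod 41 = 1^2 * 6 = 1*6 = 6
  bit 1 = 0: r = r^2 mod 41 = 6^2 = 36
  bit 2 = 0: r = r^2 mod 41 = 36^2 = 25
  bit 3 = 0: r = r^2 mod 41 = 25^2 = 10
  -> A = 10
B = 6^19 mod 41  (bits of 19 = 10011)
  bit 0 = 1: r = r^2 * 6 mod 41 = 1^2 * 6 = 1*6 = 6
  bit 1 = 0: r = r^2 mod 41 = 6^2 = 36
  bit 2 = 0: r = r^2 mod 41 = 36^2 = 25
  bit 3 = 1: r = r^2 * 6 mod 41 = 25^2 * 6 = 10*6 = 19
  bit 4 = 1: r = r^2 * 6 mod 41 = 19^2 * 6 = 33*6 = 34
  -> B = 34
s = B^a = 34^8 mod 41  (bits of 8 = 1000)
  bit 0 = 1: r = r^2 * 34 mod 41 = 1^2 * 34 = 1*34 = 34
  bit 1 = 0: r = r^2 mod 41 = 34^2 = 8
  bit 2 = 0: r = r^2 mod 41 = 8^2 = 23
  bit 3 = 0: r = r^2 mod 41 = 23^2 = 37
  -> s = B^a = 37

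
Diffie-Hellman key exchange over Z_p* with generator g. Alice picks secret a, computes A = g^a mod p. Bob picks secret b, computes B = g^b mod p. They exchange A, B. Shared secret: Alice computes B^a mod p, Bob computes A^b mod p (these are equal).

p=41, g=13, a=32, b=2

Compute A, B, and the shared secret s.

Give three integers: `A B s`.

Answer: 37 5 16

Derivation:
A = 13^32 mod 41  (bits of 32 = 100000)
  bit 0 = 1: r = r^2 * 13 mod 41 = 1^2 * 13 = 1*13 = 13
  bit 1 = 0: r = r^2 mod 41 = 13^2 = 5
  bit 2 = 0: r = r^2 mod 41 = 5^2 = 25
  bit 3 = 0: r = r^2 mod 41 = 25^2 = 10
  bit 4 = 0: r = r^2 mod 41 = 10^2 = 18
  bit 5 = 0: r = r^2 mod 41 = 18^2 = 37
  -> A = 37
B = 13^2 mod 41  (bits of 2 = 10)
  bit 0 = 1: r = r^2 * 13 mod 41 = 1^2 * 13 = 1*13 = 13
  bit 1 = 0: r = r^2 mod 41 = 13^2 = 5
  -> B = 5
s = B^a = 5^32 mod 41  (bits of 32 = 100000)
  bit 0 = 1: r = r^2 * 5 mod 41 = 1^2 * 5 = 1*5 = 5
  bit 1 = 0: r = r^2 mod 41 = 5^2 = 25
  bit 2 = 0: r = r^2 mod 41 = 25^2 = 10
  bit 3 = 0: r = r^2 mod 41 = 10^2 = 18
  bit 4 = 0: r = r^2 mod 41 = 18^2 = 37
  bit 5 = 0: r = r^2 mod 41 = 37^2 = 16
  -> s = B^a = 16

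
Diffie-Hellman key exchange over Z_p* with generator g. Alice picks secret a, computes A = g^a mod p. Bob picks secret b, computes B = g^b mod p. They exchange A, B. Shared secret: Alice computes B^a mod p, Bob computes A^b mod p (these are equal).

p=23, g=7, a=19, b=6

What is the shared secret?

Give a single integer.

Answer: 9

Derivation:
A = 7^19 mod 23  (bits of 19 = 10011)
  bit 0 = 1: r = r^2 * 7 mod 23 = 1^2 * 7 = 1*7 = 7
  bit 1 = 0: r = r^2 mod 23 = 7^2 = 3
  bit 2 = 0: r = r^2 mod 23 = 3^2 = 9
  bit 3 = 1: r = r^2 * 7 mod 23 = 9^2 * 7 = 12*7 = 15
  bit 4 = 1: r = r^2 * 7 mod 23 = 15^2 * 7 = 18*7 = 11
  -> A = 11
B = 7^6 mod 23  (bits of 6 = 110)
  bit 0 = 1: r = r^2 * 7 mod 23 = 1^2 * 7 = 1*7 = 7
  bit 1 = 1: r = r^2 * 7 mod 23 = 7^2 * 7 = 3*7 = 21
  bit 2 = 0: r = r^2 mod 23 = 21^2 = 4
  -> B = 4
s = B^a = 4^19 mod 23  (bits of 19 = 10011)
  bit 0 = 1: r = r^2 * 4 mod 23 = 1^2 * 4 = 1*4 = 4
  bit 1 = 0: r = r^2 mod 23 = 4^2 = 16
  bit 2 = 0: r = r^2 mod 23 = 16^2 = 3
  bit 3 = 1: r = r^2 * 4 mod 23 = 3^2 * 4 = 9*4 = 13
  bit 4 = 1: r = r^2 * 4 mod 23 = 13^2 * 4 = 8*4 = 9
  -> s = B^a = 9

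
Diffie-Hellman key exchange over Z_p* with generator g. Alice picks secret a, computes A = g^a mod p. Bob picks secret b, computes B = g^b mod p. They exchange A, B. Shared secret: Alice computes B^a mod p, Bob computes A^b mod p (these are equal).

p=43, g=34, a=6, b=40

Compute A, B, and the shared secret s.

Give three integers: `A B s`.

Answer: 4 17 35

Derivation:
A = 34^6 mod 43  (bits of 6 = 110)
  bit 0 = 1: r = r^2 * 34 mod 43 = 1^2 * 34 = 1*34 = 34
  bit 1 = 1: r = r^2 * 34 mod 43 = 34^2 * 34 = 38*34 = 2
  bit 2 = 0: r = r^2 mod 43 = 2^2 = 4
  -> A = 4
B = 34^40 mod 43  (bits of 40 = 101000)
  bit 0 = 1: r = r^2 * 34 mod 43 = 1^2 * 34 = 1*34 = 34
  bit 1 = 0: r = r^2 mod 43 = 34^2 = 38
  bit 2 = 1: r = r^2 * 34 mod 43 = 38^2 * 34 = 25*34 = 33
  bit 3 = 0: r = r^2 mod 43 = 33^2 = 14
  bit 4 = 0: r = r^2 mod 43 = 14^2 = 24
  bit 5 = 0: r = r^2 mod 43 = 24^2 = 17
  -> B = 17
s = B^a = 17^6 mod 43  (bits of 6 = 110)
  bit 0 = 1: r = r^2 * 17 mod 43 = 1^2 * 17 = 1*17 = 17
  bit 1 = 1: r = r^2 * 17 mod 43 = 17^2 * 17 = 31*17 = 11
  bit 2 = 0: r = r^2 mod 43 = 11^2 = 35
  -> s = B^a = 35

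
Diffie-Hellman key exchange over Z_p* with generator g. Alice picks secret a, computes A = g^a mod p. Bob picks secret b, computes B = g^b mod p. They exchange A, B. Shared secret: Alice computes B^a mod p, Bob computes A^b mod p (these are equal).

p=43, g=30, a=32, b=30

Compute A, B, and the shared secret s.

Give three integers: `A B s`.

A = 30^32 mod 43  (bits of 32 = 100000)
  bit 0 = 1: r = r^2 * 30 mod 43 = 1^2 * 30 = 1*30 = 30
  bit 1 = 0: r = r^2 mod 43 = 30^2 = 40
  bit 2 = 0: r = r^2 mod 43 = 40^2 = 9
  bit 3 = 0: r = r^2 mod 43 = 9^2 = 38
  bit 4 = 0: r = r^2 mod 43 = 38^2 = 25
  bit 5 = 0: r = r^2 mod 43 = 25^2 = 23
  -> A = 23
B = 30^30 mod 43  (bits of 30 = 11110)
  bit 0 = 1: r = r^2 * 30 mod 43 = 1^2 * 30 = 1*30 = 30
  bit 1 = 1: r = r^2 * 30 mod 43 = 30^2 * 30 = 40*30 = 39
  bit 2 = 1: r = r^2 * 30 mod 43 = 39^2 * 30 = 16*30 = 7
  bit 3 = 1: r = r^2 * 30 mod 43 = 7^2 * 30 = 6*30 = 8
  bit 4 = 0: r = r^2 mod 43 = 8^2 = 21
  -> B = 21
s = B^a = 21^32 mod 43  (bits of 32 = 100000)
  bit 0 = 1: r = r^2 * 21 mod 43 = 1^2 * 21 = 1*21 = 21
  bit 1 = 0: r = r^2 mod 43 = 21^2 = 11
  bit 2 = 0: r = r^2 mod 43 = 11^2 = 35
  bit 3 = 0: r = r^2 mod 43 = 35^2 = 21
  bit 4 = 0: r = r^2 mod 43 = 21^2 = 11
  bit 5 = 0: r = r^2 mod 43 = 11^2 = 35
  -> s = B^a = 35

Answer: 23 21 35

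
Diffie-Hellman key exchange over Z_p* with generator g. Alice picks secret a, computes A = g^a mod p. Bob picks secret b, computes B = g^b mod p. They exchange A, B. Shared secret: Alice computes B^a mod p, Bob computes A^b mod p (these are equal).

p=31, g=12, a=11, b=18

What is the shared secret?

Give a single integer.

Answer: 8

Derivation:
A = 12^11 mod 31  (bits of 11 = 1011)
  bit 0 = 1: r = r^2 * 12 mod 31 = 1^2 * 12 = 1*12 = 12
  bit 1 = 0: r = r^2 mod 31 = 12^2 = 20
  bit 2 = 1: r = r^2 * 12 mod 31 = 20^2 * 12 = 28*12 = 26
  bit 3 = 1: r = r^2 * 12 mod 31 = 26^2 * 12 = 25*12 = 21
  -> A = 21
B = 12^18 mod 31  (bits of 18 = 10010)
  bit 0 = 1: r = r^2 * 12 mod 31 = 1^2 * 12 = 1*12 = 12
  bit 1 = 0: r = r^2 mod 31 = 12^2 = 20
  bit 2 = 0: r = r^2 mod 31 = 20^2 = 28
  bit 3 = 1: r = r^2 * 12 mod 31 = 28^2 * 12 = 9*12 = 15
  bit 4 = 0: r = r^2 mod 31 = 15^2 = 8
  -> B = 8
s = B^a = 8^11 mod 31  (bits of 11 = 1011)
  bit 0 = 1: r = r^2 * 8 mod 31 = 1^2 * 8 = 1*8 = 8
  bit 1 = 0: r = r^2 mod 31 = 8^2 = 2
  bit 2 = 1: r = r^2 * 8 mod 31 = 2^2 * 8 = 4*8 = 1
  bit 3 = 1: r = r^2 * 8 mod 31 = 1^2 * 8 = 1*8 = 8
  -> s = B^a = 8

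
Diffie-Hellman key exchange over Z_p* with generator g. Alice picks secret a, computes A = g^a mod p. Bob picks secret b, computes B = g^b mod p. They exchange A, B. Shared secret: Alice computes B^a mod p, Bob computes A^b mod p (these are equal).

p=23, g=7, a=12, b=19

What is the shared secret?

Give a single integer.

Answer: 12

Derivation:
A = 7^12 mod 23  (bits of 12 = 1100)
  bit 0 = 1: r = r^2 * 7 mod 23 = 1^2 * 7 = 1*7 = 7
  bit 1 = 1: r = r^2 * 7 mod 23 = 7^2 * 7 = 3*7 = 21
  bit 2 = 0: r = r^2 mod 23 = 21^2 = 4
  bit 3 = 0: r = r^2 mod 23 = 4^2 = 16
  -> A = 16
B = 7^19 mod 23  (bits of 19 = 10011)
  bit 0 = 1: r = r^2 * 7 mod 23 = 1^2 * 7 = 1*7 = 7
  bit 1 = 0: r = r^2 mod 23 = 7^2 = 3
  bit 2 = 0: r = r^2 mod 23 = 3^2 = 9
  bit 3 = 1: r = r^2 * 7 mod 23 = 9^2 * 7 = 12*7 = 15
  bit 4 = 1: r = r^2 * 7 mod 23 = 15^2 * 7 = 18*7 = 11
  -> B = 11
s = B^a = 11^12 mod 23  (bits of 12 = 1100)
  bit 0 = 1: r = r^2 * 11 mod 23 = 1^2 * 11 = 1*11 = 11
  bit 1 = 1: r = r^2 * 11 mod 23 = 11^2 * 11 = 6*11 = 20
  bit 2 = 0: r = r^2 mod 23 = 20^2 = 9
  bit 3 = 0: r = r^2 mod 23 = 9^2 = 12
  -> s = B^a = 12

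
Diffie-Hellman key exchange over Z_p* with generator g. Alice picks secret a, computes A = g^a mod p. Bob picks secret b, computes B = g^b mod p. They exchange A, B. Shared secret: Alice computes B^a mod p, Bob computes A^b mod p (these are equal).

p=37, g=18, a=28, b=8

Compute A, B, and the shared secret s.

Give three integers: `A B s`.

Answer: 34 12 12

Derivation:
A = 18^28 mod 37  (bits of 28 = 11100)
  bit 0 = 1: r = r^2 * 18 mod 37 = 1^2 * 18 = 1*18 = 18
  bit 1 = 1: r = r^2 * 18 mod 37 = 18^2 * 18 = 28*18 = 23
  bit 2 = 1: r = r^2 * 18 mod 37 = 23^2 * 18 = 11*18 = 13
  bit 3 = 0: r = r^2 mod 37 = 13^2 = 21
  bit 4 = 0: r = r^2 mod 37 = 21^2 = 34
  -> A = 34
B = 18^8 mod 37  (bits of 8 = 1000)
  bit 0 = 1: r = r^2 * 18 mod 37 = 1^2 * 18 = 1*18 = 18
  bit 1 = 0: r = r^2 mod 37 = 18^2 = 28
  bit 2 = 0: r = r^2 mod 37 = 28^2 = 7
  bit 3 = 0: r = r^2 mod 37 = 7^2 = 12
  -> B = 12
s = B^a = 12^28 mod 37  (bits of 28 = 11100)
  bit 0 = 1: r = r^2 * 12 mod 37 = 1^2 * 12 = 1*12 = 12
  bit 1 = 1: r = r^2 * 12 mod 37 = 12^2 * 12 = 33*12 = 26
  bit 2 = 1: r = r^2 * 12 mod 37 = 26^2 * 12 = 10*12 = 9
  bit 3 = 0: r = r^2 mod 37 = 9^2 = 7
  bit 4 = 0: r = r^2 mod 37 = 7^2 = 12
  -> s = B^a = 12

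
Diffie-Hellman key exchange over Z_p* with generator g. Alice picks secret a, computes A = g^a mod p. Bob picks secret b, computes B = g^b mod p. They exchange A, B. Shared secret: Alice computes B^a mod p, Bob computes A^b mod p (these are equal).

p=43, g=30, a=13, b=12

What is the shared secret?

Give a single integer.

Answer: 21

Derivation:
A = 30^13 mod 43  (bits of 13 = 1101)
  bit 0 = 1: r = r^2 * 30 mod 43 = 1^2 * 30 = 1*30 = 30
  bit 1 = 1: r = r^2 * 30 mod 43 = 30^2 * 30 = 40*30 = 39
  bit 2 = 0: r = r^2 mod 43 = 39^2 = 16
  bit 3 = 1: r = r^2 * 30 mod 43 = 16^2 * 30 = 41*30 = 26
  -> A = 26
B = 30^12 mod 43  (bits of 12 = 1100)
  bit 0 = 1: r = r^2 * 30 mod 43 = 1^2 * 30 = 1*30 = 30
  bit 1 = 1: r = r^2 * 30 mod 43 = 30^2 * 30 = 40*30 = 39
  bit 2 = 0: r = r^2 mod 43 = 39^2 = 16
  bit 3 = 0: r = r^2 mod 43 = 16^2 = 41
  -> B = 41
s = B^a = 41^13 mod 43  (bits of 13 = 1101)
  bit 0 = 1: r = r^2 * 41 mod 43 = 1^2 * 41 = 1*41 = 41
  bit 1 = 1: r = r^2 * 41 mod 43 = 41^2 * 41 = 4*41 = 35
  bit 2 = 0: r = r^2 mod 43 = 35^2 = 21
  bit 3 = 1: r = r^2 * 41 mod 43 = 21^2 * 41 = 11*41 = 21
  -> s = B^a = 21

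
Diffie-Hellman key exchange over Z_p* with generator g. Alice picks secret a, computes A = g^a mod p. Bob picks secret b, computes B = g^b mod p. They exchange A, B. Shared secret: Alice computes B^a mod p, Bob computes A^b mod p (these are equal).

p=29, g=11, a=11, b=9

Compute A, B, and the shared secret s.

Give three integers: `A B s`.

Answer: 10 2 18

Derivation:
A = 11^11 mod 29  (bits of 11 = 1011)
  bit 0 = 1: r = r^2 * 11 mod 29 = 1^2 * 11 = 1*11 = 11
  bit 1 = 0: r = r^2 mod 29 = 11^2 = 5
  bit 2 = 1: r = r^2 * 11 mod 29 = 5^2 * 11 = 25*11 = 14
  bit 3 = 1: r = r^2 * 11 mod 29 = 14^2 * 11 = 22*11 = 10
  -> A = 10
B = 11^9 mod 29  (bits of 9 = 1001)
  bit 0 = 1: r = r^2 * 11 mod 29 = 1^2 * 11 = 1*11 = 11
  bit 1 = 0: r = r^2 mod 29 = 11^2 = 5
  bit 2 = 0: r = r^2 mod 29 = 5^2 = 25
  bit 3 = 1: r = r^2 * 11 mod 29 = 25^2 * 11 = 16*11 = 2
  -> B = 2
s = B^a = 2^11 mod 29  (bits of 11 = 1011)
  bit 0 = 1: r = r^2 * 2 mod 29 = 1^2 * 2 = 1*2 = 2
  bit 1 = 0: r = r^2 mod 29 = 2^2 = 4
  bit 2 = 1: r = r^2 * 2 mod 29 = 4^2 * 2 = 16*2 = 3
  bit 3 = 1: r = r^2 * 2 mod 29 = 3^2 * 2 = 9*2 = 18
  -> s = B^a = 18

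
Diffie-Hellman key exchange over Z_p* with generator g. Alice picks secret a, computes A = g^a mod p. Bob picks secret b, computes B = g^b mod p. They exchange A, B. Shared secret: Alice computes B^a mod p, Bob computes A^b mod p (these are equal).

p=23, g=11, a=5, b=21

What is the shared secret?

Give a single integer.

Answer: 14

Derivation:
A = 11^5 mod 23  (bits of 5 = 101)
  bit 0 = 1: r = r^2 * 11 mod 23 = 1^2 * 11 = 1*11 = 11
  bit 1 = 0: r = r^2 mod 23 = 11^2 = 6
  bit 2 = 1: r = r^2 * 11 mod 23 = 6^2 * 11 = 13*11 = 5
  -> A = 5
B = 11^21 mod 23  (bits of 21 = 10101)
  bit 0 = 1: r = r^2 * 11 mod 23 = 1^2 * 11 = 1*11 = 11
  bit 1 = 0: r = r^2 mod 23 = 11^2 = 6
  bit 2 = 1: r = r^2 * 11 mod 23 = 6^2 * 11 = 13*11 = 5
  bit 3 = 0: r = r^2 mod 23 = 5^2 = 2
  bit 4 = 1: r = r^2 * 11 mod 23 = 2^2 * 11 = 4*11 = 21
  -> B = 21
s = B^a = 21^5 mod 23  (bits of 5 = 101)
  bit 0 = 1: r = r^2 * 21 mod 23 = 1^2 * 21 = 1*21 = 21
  bit 1 = 0: r = r^2 mod 23 = 21^2 = 4
  bit 2 = 1: r = r^2 * 21 mod 23 = 4^2 * 21 = 16*21 = 14
  -> s = B^a = 14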